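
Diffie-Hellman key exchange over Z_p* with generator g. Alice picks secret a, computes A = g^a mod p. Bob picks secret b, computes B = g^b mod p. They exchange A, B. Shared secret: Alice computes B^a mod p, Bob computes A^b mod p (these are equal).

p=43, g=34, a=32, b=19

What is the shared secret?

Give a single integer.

Answer: 24

Derivation:
A = 34^32 mod 43  (bits of 32 = 100000)
  bit 0 = 1: r = r^2 * 34 mod 43 = 1^2 * 34 = 1*34 = 34
  bit 1 = 0: r = r^2 mod 43 = 34^2 = 38
  bit 2 = 0: r = r^2 mod 43 = 38^2 = 25
  bit 3 = 0: r = r^2 mod 43 = 25^2 = 23
  bit 4 = 0: r = r^2 mod 43 = 23^2 = 13
  bit 5 = 0: r = r^2 mod 43 = 13^2 = 40
  -> A = 40
B = 34^19 mod 43  (bits of 19 = 10011)
  bit 0 = 1: r = r^2 * 34 mod 43 = 1^2 * 34 = 1*34 = 34
  bit 1 = 0: r = r^2 mod 43 = 34^2 = 38
  bit 2 = 0: r = r^2 mod 43 = 38^2 = 25
  bit 3 = 1: r = r^2 * 34 mod 43 = 25^2 * 34 = 23*34 = 8
  bit 4 = 1: r = r^2 * 34 mod 43 = 8^2 * 34 = 21*34 = 26
  -> B = 26
s = B^a = 26^32 mod 43  (bits of 32 = 100000)
  bit 0 = 1: r = r^2 * 26 mod 43 = 1^2 * 26 = 1*26 = 26
  bit 1 = 0: r = r^2 mod 43 = 26^2 = 31
  bit 2 = 0: r = r^2 mod 43 = 31^2 = 15
  bit 3 = 0: r = r^2 mod 43 = 15^2 = 10
  bit 4 = 0: r = r^2 mod 43 = 10^2 = 14
  bit 5 = 0: r = r^2 mod 43 = 14^2 = 24
  -> s = B^a = 24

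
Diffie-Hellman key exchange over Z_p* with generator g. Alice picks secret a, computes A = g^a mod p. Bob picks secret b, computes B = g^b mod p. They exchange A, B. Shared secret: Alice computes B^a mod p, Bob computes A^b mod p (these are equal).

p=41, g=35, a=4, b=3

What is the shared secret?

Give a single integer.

A = 35^4 mod 41  (bits of 4 = 100)
  bit 0 = 1: r = r^2 * 35 mod 41 = 1^2 * 35 = 1*35 = 35
  bit 1 = 0: r = r^2 mod 41 = 35^2 = 36
  bit 2 = 0: r = r^2 mod 41 = 36^2 = 25
  -> A = 25
B = 35^3 mod 41  (bits of 3 = 11)
  bit 0 = 1: r = r^2 * 35 mod 41 = 1^2 * 35 = 1*35 = 35
  bit 1 = 1: r = r^2 * 35 mod 41 = 35^2 * 35 = 36*35 = 30
  -> B = 30
s = B^a = 30^4 mod 41  (bits of 4 = 100)
  bit 0 = 1: r = r^2 * 30 mod 41 = 1^2 * 30 = 1*30 = 30
  bit 1 = 0: r = r^2 mod 41 = 30^2 = 39
  bit 2 = 0: r = r^2 mod 41 = 39^2 = 4
  -> s = B^a = 4

Answer: 4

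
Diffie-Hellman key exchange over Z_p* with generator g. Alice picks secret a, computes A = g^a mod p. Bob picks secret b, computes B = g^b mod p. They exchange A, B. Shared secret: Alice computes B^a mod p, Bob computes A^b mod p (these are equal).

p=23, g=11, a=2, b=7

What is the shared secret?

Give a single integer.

A = 11^2 mod 23  (bits of 2 = 10)
  bit 0 = 1: r = r^2 * 11 mod 23 = 1^2 * 11 = 1*11 = 11
  bit 1 = 0: r = r^2 mod 23 = 11^2 = 6
  -> A = 6
B = 11^7 mod 23  (bits of 7 = 111)
  bit 0 = 1: r = r^2 * 11 mod 23 = 1^2 * 11 = 1*11 = 11
  bit 1 = 1: r = r^2 * 11 mod 23 = 11^2 * 11 = 6*11 = 20
  bit 2 = 1: r = r^2 * 11 mod 23 = 20^2 * 11 = 9*11 = 7
  -> B = 7
s = B^a = 7^2 mod 23  (bits of 2 = 10)
  bit 0 = 1: r = r^2 * 7 mod 23 = 1^2 * 7 = 1*7 = 7
  bit 1 = 0: r = r^2 mod 23 = 7^2 = 3
  -> s = B^a = 3

Answer: 3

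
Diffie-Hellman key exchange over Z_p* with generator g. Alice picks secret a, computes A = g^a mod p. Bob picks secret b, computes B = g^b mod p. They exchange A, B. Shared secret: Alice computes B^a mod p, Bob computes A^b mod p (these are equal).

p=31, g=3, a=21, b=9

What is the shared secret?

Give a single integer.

Answer: 29

Derivation:
A = 3^21 mod 31  (bits of 21 = 10101)
  bit 0 = 1: r = r^2 * 3 mod 31 = 1^2 * 3 = 1*3 = 3
  bit 1 = 0: r = r^2 mod 31 = 3^2 = 9
  bit 2 = 1: r = r^2 * 3 mod 31 = 9^2 * 3 = 19*3 = 26
  bit 3 = 0: r = r^2 mod 31 = 26^2 = 25
  bit 4 = 1: r = r^2 * 3 mod 31 = 25^2 * 3 = 5*3 = 15
  -> A = 15
B = 3^9 mod 31  (bits of 9 = 1001)
  bit 0 = 1: r = r^2 * 3 mod 31 = 1^2 * 3 = 1*3 = 3
  bit 1 = 0: r = r^2 mod 31 = 3^2 = 9
  bit 2 = 0: r = r^2 mod 31 = 9^2 = 19
  bit 3 = 1: r = r^2 * 3 mod 31 = 19^2 * 3 = 20*3 = 29
  -> B = 29
s = B^a = 29^21 mod 31  (bits of 21 = 10101)
  bit 0 = 1: r = r^2 * 29 mod 31 = 1^2 * 29 = 1*29 = 29
  bit 1 = 0: r = r^2 mod 31 = 29^2 = 4
  bit 2 = 1: r = r^2 * 29 mod 31 = 4^2 * 29 = 16*29 = 30
  bit 3 = 0: r = r^2 mod 31 = 30^2 = 1
  bit 4 = 1: r = r^2 * 29 mod 31 = 1^2 * 29 = 1*29 = 29
  -> s = B^a = 29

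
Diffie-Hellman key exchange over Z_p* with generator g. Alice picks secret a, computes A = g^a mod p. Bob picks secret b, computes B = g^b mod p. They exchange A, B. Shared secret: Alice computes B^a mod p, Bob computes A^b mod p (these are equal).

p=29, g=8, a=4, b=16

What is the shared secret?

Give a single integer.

Answer: 20

Derivation:
A = 8^4 mod 29  (bits of 4 = 100)
  bit 0 = 1: r = r^2 * 8 mod 29 = 1^2 * 8 = 1*8 = 8
  bit 1 = 0: r = r^2 mod 29 = 8^2 = 6
  bit 2 = 0: r = r^2 mod 29 = 6^2 = 7
  -> A = 7
B = 8^16 mod 29  (bits of 16 = 10000)
  bit 0 = 1: r = r^2 * 8 mod 29 = 1^2 * 8 = 1*8 = 8
  bit 1 = 0: r = r^2 mod 29 = 8^2 = 6
  bit 2 = 0: r = r^2 mod 29 = 6^2 = 7
  bit 3 = 0: r = r^2 mod 29 = 7^2 = 20
  bit 4 = 0: r = r^2 mod 29 = 20^2 = 23
  -> B = 23
s = B^a = 23^4 mod 29  (bits of 4 = 100)
  bit 0 = 1: r = r^2 * 23 mod 29 = 1^2 * 23 = 1*23 = 23
  bit 1 = 0: r = r^2 mod 29 = 23^2 = 7
  bit 2 = 0: r = r^2 mod 29 = 7^2 = 20
  -> s = B^a = 20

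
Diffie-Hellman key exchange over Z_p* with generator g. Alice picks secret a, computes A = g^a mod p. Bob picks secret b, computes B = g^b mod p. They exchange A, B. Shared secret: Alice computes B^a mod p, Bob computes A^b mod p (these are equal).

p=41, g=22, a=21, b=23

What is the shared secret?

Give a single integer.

A = 22^21 mod 41  (bits of 21 = 10101)
  bit 0 = 1: r = r^2 * 22 mod 41 = 1^2 * 22 = 1*22 = 22
  bit 1 = 0: r = r^2 mod 41 = 22^2 = 33
  bit 2 = 1: r = r^2 * 22 mod 41 = 33^2 * 22 = 23*22 = 14
  bit 3 = 0: r = r^2 mod 41 = 14^2 = 32
  bit 4 = 1: r = r^2 * 22 mod 41 = 32^2 * 22 = 40*22 = 19
  -> A = 19
B = 22^23 mod 41  (bits of 23 = 10111)
  bit 0 = 1: r = r^2 * 22 mod 41 = 1^2 * 22 = 1*22 = 22
  bit 1 = 0: r = r^2 mod 41 = 22^2 = 33
  bit 2 = 1: r = r^2 * 22 mod 41 = 33^2 * 22 = 23*22 = 14
  bit 3 = 1: r = r^2 * 22 mod 41 = 14^2 * 22 = 32*22 = 7
  bit 4 = 1: r = r^2 * 22 mod 41 = 7^2 * 22 = 8*22 = 12
  -> B = 12
s = B^a = 12^21 mod 41  (bits of 21 = 10101)
  bit 0 = 1: r = r^2 * 12 mod 41 = 1^2 * 12 = 1*12 = 12
  bit 1 = 0: r = r^2 mod 41 = 12^2 = 21
  bit 2 = 1: r = r^2 * 12 mod 41 = 21^2 * 12 = 31*12 = 3
  bit 3 = 0: r = r^2 mod 41 = 3^2 = 9
  bit 4 = 1: r = r^2 * 12 mod 41 = 9^2 * 12 = 40*12 = 29
  -> s = B^a = 29

Answer: 29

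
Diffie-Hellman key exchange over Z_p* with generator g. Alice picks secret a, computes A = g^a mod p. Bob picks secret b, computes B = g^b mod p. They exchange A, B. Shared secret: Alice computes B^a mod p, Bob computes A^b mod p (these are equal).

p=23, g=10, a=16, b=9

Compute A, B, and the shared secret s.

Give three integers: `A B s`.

Answer: 4 20 13

Derivation:
A = 10^16 mod 23  (bits of 16 = 10000)
  bit 0 = 1: r = r^2 * 10 mod 23 = 1^2 * 10 = 1*10 = 10
  bit 1 = 0: r = r^2 mod 23 = 10^2 = 8
  bit 2 = 0: r = r^2 mod 23 = 8^2 = 18
  bit 3 = 0: r = r^2 mod 23 = 18^2 = 2
  bit 4 = 0: r = r^2 mod 23 = 2^2 = 4
  -> A = 4
B = 10^9 mod 23  (bits of 9 = 1001)
  bit 0 = 1: r = r^2 * 10 mod 23 = 1^2 * 10 = 1*10 = 10
  bit 1 = 0: r = r^2 mod 23 = 10^2 = 8
  bit 2 = 0: r = r^2 mod 23 = 8^2 = 18
  bit 3 = 1: r = r^2 * 10 mod 23 = 18^2 * 10 = 2*10 = 20
  -> B = 20
s = B^a = 20^16 mod 23  (bits of 16 = 10000)
  bit 0 = 1: r = r^2 * 20 mod 23 = 1^2 * 20 = 1*20 = 20
  bit 1 = 0: r = r^2 mod 23 = 20^2 = 9
  bit 2 = 0: r = r^2 mod 23 = 9^2 = 12
  bit 3 = 0: r = r^2 mod 23 = 12^2 = 6
  bit 4 = 0: r = r^2 mod 23 = 6^2 = 13
  -> s = B^a = 13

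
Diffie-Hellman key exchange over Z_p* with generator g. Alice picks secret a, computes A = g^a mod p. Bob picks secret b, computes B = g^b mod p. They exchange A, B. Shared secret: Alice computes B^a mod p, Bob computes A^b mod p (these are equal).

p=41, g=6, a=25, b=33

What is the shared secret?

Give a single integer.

Answer: 14

Derivation:
A = 6^25 mod 41  (bits of 25 = 11001)
  bit 0 = 1: r = r^2 * 6 mod 41 = 1^2 * 6 = 1*6 = 6
  bit 1 = 1: r = r^2 * 6 mod 41 = 6^2 * 6 = 36*6 = 11
  bit 2 = 0: r = r^2 mod 41 = 11^2 = 39
  bit 3 = 0: r = r^2 mod 41 = 39^2 = 4
  bit 4 = 1: r = r^2 * 6 mod 41 = 4^2 * 6 = 16*6 = 14
  -> A = 14
B = 6^33 mod 41  (bits of 33 = 100001)
  bit 0 = 1: r = r^2 * 6 mod 41 = 1^2 * 6 = 1*6 = 6
  bit 1 = 0: r = r^2 mod 41 = 6^2 = 36
  bit 2 = 0: r = r^2 mod 41 = 36^2 = 25
  bit 3 = 0: r = r^2 mod 41 = 25^2 = 10
  bit 4 = 0: r = r^2 mod 41 = 10^2 = 18
  bit 5 = 1: r = r^2 * 6 mod 41 = 18^2 * 6 = 37*6 = 17
  -> B = 17
s = B^a = 17^25 mod 41  (bits of 25 = 11001)
  bit 0 = 1: r = r^2 * 17 mod 41 = 1^2 * 17 = 1*17 = 17
  bit 1 = 1: r = r^2 * 17 mod 41 = 17^2 * 17 = 2*17 = 34
  bit 2 = 0: r = r^2 mod 41 = 34^2 = 8
  bit 3 = 0: r = r^2 mod 41 = 8^2 = 23
  bit 4 = 1: r = r^2 * 17 mod 41 = 23^2 * 17 = 37*17 = 14
  -> s = B^a = 14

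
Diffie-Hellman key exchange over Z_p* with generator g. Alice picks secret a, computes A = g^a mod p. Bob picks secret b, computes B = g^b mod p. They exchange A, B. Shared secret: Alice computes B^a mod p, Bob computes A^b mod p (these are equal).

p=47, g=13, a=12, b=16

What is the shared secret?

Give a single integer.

Answer: 37

Derivation:
A = 13^12 mod 47  (bits of 12 = 1100)
  bit 0 = 1: r = r^2 * 13 mod 47 = 1^2 * 13 = 1*13 = 13
  bit 1 = 1: r = r^2 * 13 mod 47 = 13^2 * 13 = 28*13 = 35
  bit 2 = 0: r = r^2 mod 47 = 35^2 = 3
  bit 3 = 0: r = r^2 mod 47 = 3^2 = 9
  -> A = 9
B = 13^16 mod 47  (bits of 16 = 10000)
  bit 0 = 1: r = r^2 * 13 mod 47 = 1^2 * 13 = 1*13 = 13
  bit 1 = 0: r = r^2 mod 47 = 13^2 = 28
  bit 2 = 0: r = r^2 mod 47 = 28^2 = 32
  bit 3 = 0: r = r^2 mod 47 = 32^2 = 37
  bit 4 = 0: r = r^2 mod 47 = 37^2 = 6
  -> B = 6
s = B^a = 6^12 mod 47  (bits of 12 = 1100)
  bit 0 = 1: r = r^2 * 6 mod 47 = 1^2 * 6 = 1*6 = 6
  bit 1 = 1: r = r^2 * 6 mod 47 = 6^2 * 6 = 36*6 = 28
  bit 2 = 0: r = r^2 mod 47 = 28^2 = 32
  bit 3 = 0: r = r^2 mod 47 = 32^2 = 37
  -> s = B^a = 37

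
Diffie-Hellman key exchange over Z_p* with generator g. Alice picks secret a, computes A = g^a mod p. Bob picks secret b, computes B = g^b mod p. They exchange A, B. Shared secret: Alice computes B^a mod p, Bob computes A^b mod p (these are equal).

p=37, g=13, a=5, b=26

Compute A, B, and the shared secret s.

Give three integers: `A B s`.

A = 13^5 mod 37  (bits of 5 = 101)
  bit 0 = 1: r = r^2 * 13 mod 37 = 1^2 * 13 = 1*13 = 13
  bit 1 = 0: r = r^2 mod 37 = 13^2 = 21
  bit 2 = 1: r = r^2 * 13 mod 37 = 21^2 * 13 = 34*13 = 35
  -> A = 35
B = 13^26 mod 37  (bits of 26 = 11010)
  bit 0 = 1: r = r^2 * 13 mod 37 = 1^2 * 13 = 1*13 = 13
  bit 1 = 1: r = r^2 * 13 mod 37 = 13^2 * 13 = 21*13 = 14
  bit 2 = 0: r = r^2 mod 37 = 14^2 = 11
  bit 3 = 1: r = r^2 * 13 mod 37 = 11^2 * 13 = 10*13 = 19
  bit 4 = 0: r = r^2 mod 37 = 19^2 = 28
  -> B = 28
s = B^a = 28^5 mod 37  (bits of 5 = 101)
  bit 0 = 1: r = r^2 * 28 mod 37 = 1^2 * 28 = 1*28 = 28
  bit 1 = 0: r = r^2 mod 37 = 28^2 = 7
  bit 2 = 1: r = r^2 * 28 mod 37 = 7^2 * 28 = 12*28 = 3
  -> s = B^a = 3

Answer: 35 28 3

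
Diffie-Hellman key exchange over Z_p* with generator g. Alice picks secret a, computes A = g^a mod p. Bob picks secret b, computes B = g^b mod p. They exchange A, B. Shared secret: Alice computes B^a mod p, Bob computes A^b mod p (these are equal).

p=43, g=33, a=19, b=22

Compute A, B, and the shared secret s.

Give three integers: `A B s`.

Answer: 3 10 40

Derivation:
A = 33^19 mod 43  (bits of 19 = 10011)
  bit 0 = 1: r = r^2 * 33 mod 43 = 1^2 * 33 = 1*33 = 33
  bit 1 = 0: r = r^2 mod 43 = 33^2 = 14
  bit 2 = 0: r = r^2 mod 43 = 14^2 = 24
  bit 3 = 1: r = r^2 * 33 mod 43 = 24^2 * 33 = 17*33 = 2
  bit 4 = 1: r = r^2 * 33 mod 43 = 2^2 * 33 = 4*33 = 3
  -> A = 3
B = 33^22 mod 43  (bits of 22 = 10110)
  bit 0 = 1: r = r^2 * 33 mod 43 = 1^2 * 33 = 1*33 = 33
  bit 1 = 0: r = r^2 mod 43 = 33^2 = 14
  bit 2 = 1: r = r^2 * 33 mod 43 = 14^2 * 33 = 24*33 = 18
  bit 3 = 1: r = r^2 * 33 mod 43 = 18^2 * 33 = 23*33 = 28
  bit 4 = 0: r = r^2 mod 43 = 28^2 = 10
  -> B = 10
s = B^a = 10^19 mod 43  (bits of 19 = 10011)
  bit 0 = 1: r = r^2 * 10 mod 43 = 1^2 * 10 = 1*10 = 10
  bit 1 = 0: r = r^2 mod 43 = 10^2 = 14
  bit 2 = 0: r = r^2 mod 43 = 14^2 = 24
  bit 3 = 1: r = r^2 * 10 mod 43 = 24^2 * 10 = 17*10 = 41
  bit 4 = 1: r = r^2 * 10 mod 43 = 41^2 * 10 = 4*10 = 40
  -> s = B^a = 40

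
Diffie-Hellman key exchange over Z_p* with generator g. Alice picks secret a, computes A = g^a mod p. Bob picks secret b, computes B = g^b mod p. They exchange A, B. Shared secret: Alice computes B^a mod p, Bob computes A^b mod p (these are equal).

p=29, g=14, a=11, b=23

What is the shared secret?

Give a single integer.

Answer: 14

Derivation:
A = 14^11 mod 29  (bits of 11 = 1011)
  bit 0 = 1: r = r^2 * 14 mod 29 = 1^2 * 14 = 1*14 = 14
  bit 1 = 0: r = r^2 mod 29 = 14^2 = 22
  bit 2 = 1: r = r^2 * 14 mod 29 = 22^2 * 14 = 20*14 = 19
  bit 3 = 1: r = r^2 * 14 mod 29 = 19^2 * 14 = 13*14 = 8
  -> A = 8
B = 14^23 mod 29  (bits of 23 = 10111)
  bit 0 = 1: r = r^2 * 14 mod 29 = 1^2 * 14 = 1*14 = 14
  bit 1 = 0: r = r^2 mod 29 = 14^2 = 22
  bit 2 = 1: r = r^2 * 14 mod 29 = 22^2 * 14 = 20*14 = 19
  bit 3 = 1: r = r^2 * 14 mod 29 = 19^2 * 14 = 13*14 = 8
  bit 4 = 1: r = r^2 * 14 mod 29 = 8^2 * 14 = 6*14 = 26
  -> B = 26
s = B^a = 26^11 mod 29  (bits of 11 = 1011)
  bit 0 = 1: r = r^2 * 26 mod 29 = 1^2 * 26 = 1*26 = 26
  bit 1 = 0: r = r^2 mod 29 = 26^2 = 9
  bit 2 = 1: r = r^2 * 26 mod 29 = 9^2 * 26 = 23*26 = 18
  bit 3 = 1: r = r^2 * 26 mod 29 = 18^2 * 26 = 5*26 = 14
  -> s = B^a = 14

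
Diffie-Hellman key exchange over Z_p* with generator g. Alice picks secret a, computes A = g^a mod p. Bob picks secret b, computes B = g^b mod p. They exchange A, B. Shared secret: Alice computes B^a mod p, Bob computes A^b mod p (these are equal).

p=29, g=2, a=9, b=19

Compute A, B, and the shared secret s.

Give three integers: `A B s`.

A = 2^9 mod 29  (bits of 9 = 1001)
  bit 0 = 1: r = r^2 * 2 mod 29 = 1^2 * 2 = 1*2 = 2
  bit 1 = 0: r = r^2 mod 29 = 2^2 = 4
  bit 2 = 0: r = r^2 mod 29 = 4^2 = 16
  bit 3 = 1: r = r^2 * 2 mod 29 = 16^2 * 2 = 24*2 = 19
  -> A = 19
B = 2^19 mod 29  (bits of 19 = 10011)
  bit 0 = 1: r = r^2 * 2 mod 29 = 1^2 * 2 = 1*2 = 2
  bit 1 = 0: r = r^2 mod 29 = 2^2 = 4
  bit 2 = 0: r = r^2 mod 29 = 4^2 = 16
  bit 3 = 1: r = r^2 * 2 mod 29 = 16^2 * 2 = 24*2 = 19
  bit 4 = 1: r = r^2 * 2 mod 29 = 19^2 * 2 = 13*2 = 26
  -> B = 26
s = B^a = 26^9 mod 29  (bits of 9 = 1001)
  bit 0 = 1: r = r^2 * 26 mod 29 = 1^2 * 26 = 1*26 = 26
  bit 1 = 0: r = r^2 mod 29 = 26^2 = 9
  bit 2 = 0: r = r^2 mod 29 = 9^2 = 23
  bit 3 = 1: r = r^2 * 26 mod 29 = 23^2 * 26 = 7*26 = 8
  -> s = B^a = 8

Answer: 19 26 8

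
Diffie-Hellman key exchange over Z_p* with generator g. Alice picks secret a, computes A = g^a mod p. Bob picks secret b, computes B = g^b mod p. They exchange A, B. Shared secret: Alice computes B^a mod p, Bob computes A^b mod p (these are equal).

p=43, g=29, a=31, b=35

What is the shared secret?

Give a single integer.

Answer: 37

Derivation:
A = 29^31 mod 43  (bits of 31 = 11111)
  bit 0 = 1: r = r^2 * 29 mod 43 = 1^2 * 29 = 1*29 = 29
  bit 1 = 1: r = r^2 * 29 mod 43 = 29^2 * 29 = 24*29 = 8
  bit 2 = 1: r = r^2 * 29 mod 43 = 8^2 * 29 = 21*29 = 7
  bit 3 = 1: r = r^2 * 29 mod 43 = 7^2 * 29 = 6*29 = 2
  bit 4 = 1: r = r^2 * 29 mod 43 = 2^2 * 29 = 4*29 = 30
  -> A = 30
B = 29^35 mod 43  (bits of 35 = 100011)
  bit 0 = 1: r = r^2 * 29 mod 43 = 1^2 * 29 = 1*29 = 29
  bit 1 = 0: r = r^2 mod 43 = 29^2 = 24
  bit 2 = 0: r = r^2 mod 43 = 24^2 = 17
  bit 3 = 0: r = r^2 mod 43 = 17^2 = 31
  bit 4 = 1: r = r^2 * 29 mod 43 = 31^2 * 29 = 15*29 = 5
  bit 5 = 1: r = r^2 * 29 mod 43 = 5^2 * 29 = 25*29 = 37
  -> B = 37
s = B^a = 37^31 mod 43  (bits of 31 = 11111)
  bit 0 = 1: r = r^2 * 37 mod 43 = 1^2 * 37 = 1*37 = 37
  bit 1 = 1: r = r^2 * 37 mod 43 = 37^2 * 37 = 36*37 = 42
  bit 2 = 1: r = r^2 * 37 mod 43 = 42^2 * 37 = 1*37 = 37
  bit 3 = 1: r = r^2 * 37 mod 43 = 37^2 * 37 = 36*37 = 42
  bit 4 = 1: r = r^2 * 37 mod 43 = 42^2 * 37 = 1*37 = 37
  -> s = B^a = 37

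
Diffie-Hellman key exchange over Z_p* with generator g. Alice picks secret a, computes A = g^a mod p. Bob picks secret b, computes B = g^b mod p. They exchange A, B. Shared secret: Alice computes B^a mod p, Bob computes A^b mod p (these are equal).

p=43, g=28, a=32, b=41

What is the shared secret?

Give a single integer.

A = 28^32 mod 43  (bits of 32 = 100000)
  bit 0 = 1: r = r^2 * 28 mod 43 = 1^2 * 28 = 1*28 = 28
  bit 1 = 0: r = r^2 mod 43 = 28^2 = 10
  bit 2 = 0: r = r^2 mod 43 = 10^2 = 14
  bit 3 = 0: r = r^2 mod 43 = 14^2 = 24
  bit 4 = 0: r = r^2 mod 43 = 24^2 = 17
  bit 5 = 0: r = r^2 mod 43 = 17^2 = 31
  -> A = 31
B = 28^41 mod 43  (bits of 41 = 101001)
  bit 0 = 1: r = r^2 * 28 mod 43 = 1^2 * 28 = 1*28 = 28
  bit 1 = 0: r = r^2 mod 43 = 28^2 = 10
  bit 2 = 1: r = r^2 * 28 mod 43 = 10^2 * 28 = 14*28 = 5
  bit 3 = 0: r = r^2 mod 43 = 5^2 = 25
  bit 4 = 0: r = r^2 mod 43 = 25^2 = 23
  bit 5 = 1: r = r^2 * 28 mod 43 = 23^2 * 28 = 13*28 = 20
  -> B = 20
s = B^a = 20^32 mod 43  (bits of 32 = 100000)
  bit 0 = 1: r = r^2 * 20 mod 43 = 1^2 * 20 = 1*20 = 20
  bit 1 = 0: r = r^2 mod 43 = 20^2 = 13
  bit 2 = 0: r = r^2 mod 43 = 13^2 = 40
  bit 3 = 0: r = r^2 mod 43 = 40^2 = 9
  bit 4 = 0: r = r^2 mod 43 = 9^2 = 38
  bit 5 = 0: r = r^2 mod 43 = 38^2 = 25
  -> s = B^a = 25

Answer: 25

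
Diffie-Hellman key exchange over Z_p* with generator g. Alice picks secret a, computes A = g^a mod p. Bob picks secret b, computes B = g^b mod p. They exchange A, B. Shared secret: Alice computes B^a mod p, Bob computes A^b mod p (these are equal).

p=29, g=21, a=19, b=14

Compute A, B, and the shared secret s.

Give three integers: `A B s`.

A = 21^19 mod 29  (bits of 19 = 10011)
  bit 0 = 1: r = r^2 * 21 mod 29 = 1^2 * 21 = 1*21 = 21
  bit 1 = 0: r = r^2 mod 29 = 21^2 = 6
  bit 2 = 0: r = r^2 mod 29 = 6^2 = 7
  bit 3 = 1: r = r^2 * 21 mod 29 = 7^2 * 21 = 20*21 = 14
  bit 4 = 1: r = r^2 * 21 mod 29 = 14^2 * 21 = 22*21 = 27
  -> A = 27
B = 21^14 mod 29  (bits of 14 = 1110)
  bit 0 = 1: r = r^2 * 21 mod 29 = 1^2 * 21 = 1*21 = 21
  bit 1 = 1: r = r^2 * 21 mod 29 = 21^2 * 21 = 6*21 = 10
  bit 2 = 1: r = r^2 * 21 mod 29 = 10^2 * 21 = 13*21 = 12
  bit 3 = 0: r = r^2 mod 29 = 12^2 = 28
  -> B = 28
s = B^a = 28^19 mod 29  (bits of 19 = 10011)
  bit 0 = 1: r = r^2 * 28 mod 29 = 1^2 * 28 = 1*28 = 28
  bit 1 = 0: r = r^2 mod 29 = 28^2 = 1
  bit 2 = 0: r = r^2 mod 29 = 1^2 = 1
  bit 3 = 1: r = r^2 * 28 mod 29 = 1^2 * 28 = 1*28 = 28
  bit 4 = 1: r = r^2 * 28 mod 29 = 28^2 * 28 = 1*28 = 28
  -> s = B^a = 28

Answer: 27 28 28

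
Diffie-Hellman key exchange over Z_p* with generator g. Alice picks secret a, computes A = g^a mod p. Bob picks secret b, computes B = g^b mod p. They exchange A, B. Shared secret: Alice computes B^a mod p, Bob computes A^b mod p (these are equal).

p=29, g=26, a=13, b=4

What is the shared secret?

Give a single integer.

A = 26^13 mod 29  (bits of 13 = 1101)
  bit 0 = 1: r = r^2 * 26 mod 29 = 1^2 * 26 = 1*26 = 26
  bit 1 = 1: r = r^2 * 26 mod 29 = 26^2 * 26 = 9*26 = 2
  bit 2 = 0: r = r^2 mod 29 = 2^2 = 4
  bit 3 = 1: r = r^2 * 26 mod 29 = 4^2 * 26 = 16*26 = 10
  -> A = 10
B = 26^4 mod 29  (bits of 4 = 100)
  bit 0 = 1: r = r^2 * 26 mod 29 = 1^2 * 26 = 1*26 = 26
  bit 1 = 0: r = r^2 mod 29 = 26^2 = 9
  bit 2 = 0: r = r^2 mod 29 = 9^2 = 23
  -> B = 23
s = B^a = 23^13 mod 29  (bits of 13 = 1101)
  bit 0 = 1: r = r^2 * 23 mod 29 = 1^2 * 23 = 1*23 = 23
  bit 1 = 1: r = r^2 * 23 mod 29 = 23^2 * 23 = 7*23 = 16
  bit 2 = 0: r = r^2 mod 29 = 16^2 = 24
  bit 3 = 1: r = r^2 * 23 mod 29 = 24^2 * 23 = 25*23 = 24
  -> s = B^a = 24

Answer: 24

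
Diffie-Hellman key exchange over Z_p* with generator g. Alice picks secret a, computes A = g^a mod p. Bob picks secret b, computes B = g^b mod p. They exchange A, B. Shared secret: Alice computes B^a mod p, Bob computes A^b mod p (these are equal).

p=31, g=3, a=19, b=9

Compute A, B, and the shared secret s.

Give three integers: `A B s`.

Answer: 12 29 15

Derivation:
A = 3^19 mod 31  (bits of 19 = 10011)
  bit 0 = 1: r = r^2 * 3 mod 31 = 1^2 * 3 = 1*3 = 3
  bit 1 = 0: r = r^2 mod 31 = 3^2 = 9
  bit 2 = 0: r = r^2 mod 31 = 9^2 = 19
  bit 3 = 1: r = r^2 * 3 mod 31 = 19^2 * 3 = 20*3 = 29
  bit 4 = 1: r = r^2 * 3 mod 31 = 29^2 * 3 = 4*3 = 12
  -> A = 12
B = 3^9 mod 31  (bits of 9 = 1001)
  bit 0 = 1: r = r^2 * 3 mod 31 = 1^2 * 3 = 1*3 = 3
  bit 1 = 0: r = r^2 mod 31 = 3^2 = 9
  bit 2 = 0: r = r^2 mod 31 = 9^2 = 19
  bit 3 = 1: r = r^2 * 3 mod 31 = 19^2 * 3 = 20*3 = 29
  -> B = 29
s = B^a = 29^19 mod 31  (bits of 19 = 10011)
  bit 0 = 1: r = r^2 * 29 mod 31 = 1^2 * 29 = 1*29 = 29
  bit 1 = 0: r = r^2 mod 31 = 29^2 = 4
  bit 2 = 0: r = r^2 mod 31 = 4^2 = 16
  bit 3 = 1: r = r^2 * 29 mod 31 = 16^2 * 29 = 8*29 = 15
  bit 4 = 1: r = r^2 * 29 mod 31 = 15^2 * 29 = 8*29 = 15
  -> s = B^a = 15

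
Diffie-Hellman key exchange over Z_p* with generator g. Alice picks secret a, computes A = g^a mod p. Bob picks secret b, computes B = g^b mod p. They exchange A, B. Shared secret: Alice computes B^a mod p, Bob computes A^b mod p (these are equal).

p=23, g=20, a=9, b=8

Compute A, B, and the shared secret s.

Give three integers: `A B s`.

Answer: 5 6 16

Derivation:
A = 20^9 mod 23  (bits of 9 = 1001)
  bit 0 = 1: r = r^2 * 20 mod 23 = 1^2 * 20 = 1*20 = 20
  bit 1 = 0: r = r^2 mod 23 = 20^2 = 9
  bit 2 = 0: r = r^2 mod 23 = 9^2 = 12
  bit 3 = 1: r = r^2 * 20 mod 23 = 12^2 * 20 = 6*20 = 5
  -> A = 5
B = 20^8 mod 23  (bits of 8 = 1000)
  bit 0 = 1: r = r^2 * 20 mod 23 = 1^2 * 20 = 1*20 = 20
  bit 1 = 0: r = r^2 mod 23 = 20^2 = 9
  bit 2 = 0: r = r^2 mod 23 = 9^2 = 12
  bit 3 = 0: r = r^2 mod 23 = 12^2 = 6
  -> B = 6
s = B^a = 6^9 mod 23  (bits of 9 = 1001)
  bit 0 = 1: r = r^2 * 6 mod 23 = 1^2 * 6 = 1*6 = 6
  bit 1 = 0: r = r^2 mod 23 = 6^2 = 13
  bit 2 = 0: r = r^2 mod 23 = 13^2 = 8
  bit 3 = 1: r = r^2 * 6 mod 23 = 8^2 * 6 = 18*6 = 16
  -> s = B^a = 16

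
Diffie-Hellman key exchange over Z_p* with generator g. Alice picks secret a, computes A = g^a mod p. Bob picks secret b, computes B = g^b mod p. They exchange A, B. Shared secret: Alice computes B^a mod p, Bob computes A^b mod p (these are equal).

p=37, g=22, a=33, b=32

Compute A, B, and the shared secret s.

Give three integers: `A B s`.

Answer: 23 33 26

Derivation:
A = 22^33 mod 37  (bits of 33 = 100001)
  bit 0 = 1: r = r^2 * 22 mod 37 = 1^2 * 22 = 1*22 = 22
  bit 1 = 0: r = r^2 mod 37 = 22^2 = 3
  bit 2 = 0: r = r^2 mod 37 = 3^2 = 9
  bit 3 = 0: r = r^2 mod 37 = 9^2 = 7
  bit 4 = 0: r = r^2 mod 37 = 7^2 = 12
  bit 5 = 1: r = r^2 * 22 mod 37 = 12^2 * 22 = 33*22 = 23
  -> A = 23
B = 22^32 mod 37  (bits of 32 = 100000)
  bit 0 = 1: r = r^2 * 22 mod 37 = 1^2 * 22 = 1*22 = 22
  bit 1 = 0: r = r^2 mod 37 = 22^2 = 3
  bit 2 = 0: r = r^2 mod 37 = 3^2 = 9
  bit 3 = 0: r = r^2 mod 37 = 9^2 = 7
  bit 4 = 0: r = r^2 mod 37 = 7^2 = 12
  bit 5 = 0: r = r^2 mod 37 = 12^2 = 33
  -> B = 33
s = B^a = 33^33 mod 37  (bits of 33 = 100001)
  bit 0 = 1: r = r^2 * 33 mod 37 = 1^2 * 33 = 1*33 = 33
  bit 1 = 0: r = r^2 mod 37 = 33^2 = 16
  bit 2 = 0: r = r^2 mod 37 = 16^2 = 34
  bit 3 = 0: r = r^2 mod 37 = 34^2 = 9
  bit 4 = 0: r = r^2 mod 37 = 9^2 = 7
  bit 5 = 1: r = r^2 * 33 mod 37 = 7^2 * 33 = 12*33 = 26
  -> s = B^a = 26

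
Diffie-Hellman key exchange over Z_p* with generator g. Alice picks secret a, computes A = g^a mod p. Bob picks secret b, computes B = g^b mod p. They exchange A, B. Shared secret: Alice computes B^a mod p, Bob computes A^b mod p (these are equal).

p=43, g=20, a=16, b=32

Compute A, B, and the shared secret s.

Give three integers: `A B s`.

Answer: 38 25 9

Derivation:
A = 20^16 mod 43  (bits of 16 = 10000)
  bit 0 = 1: r = r^2 * 20 mod 43 = 1^2 * 20 = 1*20 = 20
  bit 1 = 0: r = r^2 mod 43 = 20^2 = 13
  bit 2 = 0: r = r^2 mod 43 = 13^2 = 40
  bit 3 = 0: r = r^2 mod 43 = 40^2 = 9
  bit 4 = 0: r = r^2 mod 43 = 9^2 = 38
  -> A = 38
B = 20^32 mod 43  (bits of 32 = 100000)
  bit 0 = 1: r = r^2 * 20 mod 43 = 1^2 * 20 = 1*20 = 20
  bit 1 = 0: r = r^2 mod 43 = 20^2 = 13
  bit 2 = 0: r = r^2 mod 43 = 13^2 = 40
  bit 3 = 0: r = r^2 mod 43 = 40^2 = 9
  bit 4 = 0: r = r^2 mod 43 = 9^2 = 38
  bit 5 = 0: r = r^2 mod 43 = 38^2 = 25
  -> B = 25
s = B^a = 25^16 mod 43  (bits of 16 = 10000)
  bit 0 = 1: r = r^2 * 25 mod 43 = 1^2 * 25 = 1*25 = 25
  bit 1 = 0: r = r^2 mod 43 = 25^2 = 23
  bit 2 = 0: r = r^2 mod 43 = 23^2 = 13
  bit 3 = 0: r = r^2 mod 43 = 13^2 = 40
  bit 4 = 0: r = r^2 mod 43 = 40^2 = 9
  -> s = B^a = 9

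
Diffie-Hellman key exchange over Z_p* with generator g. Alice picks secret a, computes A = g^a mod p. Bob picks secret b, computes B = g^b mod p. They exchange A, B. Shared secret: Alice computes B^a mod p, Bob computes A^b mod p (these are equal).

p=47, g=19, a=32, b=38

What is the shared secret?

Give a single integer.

Answer: 16

Derivation:
A = 19^32 mod 47  (bits of 32 = 100000)
  bit 0 = 1: r = r^2 * 19 mod 47 = 1^2 * 19 = 1*19 = 19
  bit 1 = 0: r = r^2 mod 47 = 19^2 = 32
  bit 2 = 0: r = r^2 mod 47 = 32^2 = 37
  bit 3 = 0: r = r^2 mod 47 = 37^2 = 6
  bit 4 = 0: r = r^2 mod 47 = 6^2 = 36
  bit 5 = 0: r = r^2 mod 47 = 36^2 = 27
  -> A = 27
B = 19^38 mod 47  (bits of 38 = 100110)
  bit 0 = 1: r = r^2 * 19 mod 47 = 1^2 * 19 = 1*19 = 19
  bit 1 = 0: r = r^2 mod 47 = 19^2 = 32
  bit 2 = 0: r = r^2 mod 47 = 32^2 = 37
  bit 3 = 1: r = r^2 * 19 mod 47 = 37^2 * 19 = 6*19 = 20
  bit 4 = 1: r = r^2 * 19 mod 47 = 20^2 * 19 = 24*19 = 33
  bit 5 = 0: r = r^2 mod 47 = 33^2 = 8
  -> B = 8
s = B^a = 8^32 mod 47  (bits of 32 = 100000)
  bit 0 = 1: r = r^2 * 8 mod 47 = 1^2 * 8 = 1*8 = 8
  bit 1 = 0: r = r^2 mod 47 = 8^2 = 17
  bit 2 = 0: r = r^2 mod 47 = 17^2 = 7
  bit 3 = 0: r = r^2 mod 47 = 7^2 = 2
  bit 4 = 0: r = r^2 mod 47 = 2^2 = 4
  bit 5 = 0: r = r^2 mod 47 = 4^2 = 16
  -> s = B^a = 16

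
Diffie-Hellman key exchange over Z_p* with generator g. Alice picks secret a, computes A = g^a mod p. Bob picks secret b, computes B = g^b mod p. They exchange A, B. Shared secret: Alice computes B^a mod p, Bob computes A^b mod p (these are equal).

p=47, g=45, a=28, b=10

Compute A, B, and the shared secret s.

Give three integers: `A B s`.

Answer: 32 37 16

Derivation:
A = 45^28 mod 47  (bits of 28 = 11100)
  bit 0 = 1: r = r^2 * 45 mod 47 = 1^2 * 45 = 1*45 = 45
  bit 1 = 1: r = r^2 * 45 mod 47 = 45^2 * 45 = 4*45 = 39
  bit 2 = 1: r = r^2 * 45 mod 47 = 39^2 * 45 = 17*45 = 13
  bit 3 = 0: r = r^2 mod 47 = 13^2 = 28
  bit 4 = 0: r = r^2 mod 47 = 28^2 = 32
  -> A = 32
B = 45^10 mod 47  (bits of 10 = 1010)
  bit 0 = 1: r = r^2 * 45 mod 47 = 1^2 * 45 = 1*45 = 45
  bit 1 = 0: r = r^2 mod 47 = 45^2 = 4
  bit 2 = 1: r = r^2 * 45 mod 47 = 4^2 * 45 = 16*45 = 15
  bit 3 = 0: r = r^2 mod 47 = 15^2 = 37
  -> B = 37
s = B^a = 37^28 mod 47  (bits of 28 = 11100)
  bit 0 = 1: r = r^2 * 37 mod 47 = 1^2 * 37 = 1*37 = 37
  bit 1 = 1: r = r^2 * 37 mod 47 = 37^2 * 37 = 6*37 = 34
  bit 2 = 1: r = r^2 * 37 mod 47 = 34^2 * 37 = 28*37 = 2
  bit 3 = 0: r = r^2 mod 47 = 2^2 = 4
  bit 4 = 0: r = r^2 mod 47 = 4^2 = 16
  -> s = B^a = 16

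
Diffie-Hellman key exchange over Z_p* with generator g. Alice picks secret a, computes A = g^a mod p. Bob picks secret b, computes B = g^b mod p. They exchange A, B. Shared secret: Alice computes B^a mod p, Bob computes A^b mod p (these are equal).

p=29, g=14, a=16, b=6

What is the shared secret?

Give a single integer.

Answer: 25

Derivation:
A = 14^16 mod 29  (bits of 16 = 10000)
  bit 0 = 1: r = r^2 * 14 mod 29 = 1^2 * 14 = 1*14 = 14
  bit 1 = 0: r = r^2 mod 29 = 14^2 = 22
  bit 2 = 0: r = r^2 mod 29 = 22^2 = 20
  bit 3 = 0: r = r^2 mod 29 = 20^2 = 23
  bit 4 = 0: r = r^2 mod 29 = 23^2 = 7
  -> A = 7
B = 14^6 mod 29  (bits of 6 = 110)
  bit 0 = 1: r = r^2 * 14 mod 29 = 1^2 * 14 = 1*14 = 14
  bit 1 = 1: r = r^2 * 14 mod 29 = 14^2 * 14 = 22*14 = 18
  bit 2 = 0: r = r^2 mod 29 = 18^2 = 5
  -> B = 5
s = B^a = 5^16 mod 29  (bits of 16 = 10000)
  bit 0 = 1: r = r^2 * 5 mod 29 = 1^2 * 5 = 1*5 = 5
  bit 1 = 0: r = r^2 mod 29 = 5^2 = 25
  bit 2 = 0: r = r^2 mod 29 = 25^2 = 16
  bit 3 = 0: r = r^2 mod 29 = 16^2 = 24
  bit 4 = 0: r = r^2 mod 29 = 24^2 = 25
  -> s = B^a = 25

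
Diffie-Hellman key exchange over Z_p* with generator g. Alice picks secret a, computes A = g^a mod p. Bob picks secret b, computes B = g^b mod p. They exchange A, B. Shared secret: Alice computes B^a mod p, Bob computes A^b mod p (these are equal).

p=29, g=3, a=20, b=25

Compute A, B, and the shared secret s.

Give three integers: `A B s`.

A = 3^20 mod 29  (bits of 20 = 10100)
  bit 0 = 1: r = r^2 * 3 mod 29 = 1^2 * 3 = 1*3 = 3
  bit 1 = 0: r = r^2 mod 29 = 3^2 = 9
  bit 2 = 1: r = r^2 * 3 mod 29 = 9^2 * 3 = 23*3 = 11
  bit 3 = 0: r = r^2 mod 29 = 11^2 = 5
  bit 4 = 0: r = r^2 mod 29 = 5^2 = 25
  -> A = 25
B = 3^25 mod 29  (bits of 25 = 11001)
  bit 0 = 1: r = r^2 * 3 mod 29 = 1^2 * 3 = 1*3 = 3
  bit 1 = 1: r = r^2 * 3 mod 29 = 3^2 * 3 = 9*3 = 27
  bit 2 = 0: r = r^2 mod 29 = 27^2 = 4
  bit 3 = 0: r = r^2 mod 29 = 4^2 = 16
  bit 4 = 1: r = r^2 * 3 mod 29 = 16^2 * 3 = 24*3 = 14
  -> B = 14
s = B^a = 14^20 mod 29  (bits of 20 = 10100)
  bit 0 = 1: r = r^2 * 14 mod 29 = 1^2 * 14 = 1*14 = 14
  bit 1 = 0: r = r^2 mod 29 = 14^2 = 22
  bit 2 = 1: r = r^2 * 14 mod 29 = 22^2 * 14 = 20*14 = 19
  bit 3 = 0: r = r^2 mod 29 = 19^2 = 13
  bit 4 = 0: r = r^2 mod 29 = 13^2 = 24
  -> s = B^a = 24

Answer: 25 14 24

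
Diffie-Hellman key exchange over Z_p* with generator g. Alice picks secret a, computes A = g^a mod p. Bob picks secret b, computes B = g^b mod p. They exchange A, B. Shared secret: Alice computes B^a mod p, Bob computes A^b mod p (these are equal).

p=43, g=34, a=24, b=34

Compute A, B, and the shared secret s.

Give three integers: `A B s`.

Answer: 41 15 21

Derivation:
A = 34^24 mod 43  (bits of 24 = 11000)
  bit 0 = 1: r = r^2 * 34 mod 43 = 1^2 * 34 = 1*34 = 34
  bit 1 = 1: r = r^2 * 34 mod 43 = 34^2 * 34 = 38*34 = 2
  bit 2 = 0: r = r^2 mod 43 = 2^2 = 4
  bit 3 = 0: r = r^2 mod 43 = 4^2 = 16
  bit 4 = 0: r = r^2 mod 43 = 16^2 = 41
  -> A = 41
B = 34^34 mod 43  (bits of 34 = 100010)
  bit 0 = 1: r = r^2 * 34 mod 43 = 1^2 * 34 = 1*34 = 34
  bit 1 = 0: r = r^2 mod 43 = 34^2 = 38
  bit 2 = 0: r = r^2 mod 43 = 38^2 = 25
  bit 3 = 0: r = r^2 mod 43 = 25^2 = 23
  bit 4 = 1: r = r^2 * 34 mod 43 = 23^2 * 34 = 13*34 = 12
  bit 5 = 0: r = r^2 mod 43 = 12^2 = 15
  -> B = 15
s = B^a = 15^24 mod 43  (bits of 24 = 11000)
  bit 0 = 1: r = r^2 * 15 mod 43 = 1^2 * 15 = 1*15 = 15
  bit 1 = 1: r = r^2 * 15 mod 43 = 15^2 * 15 = 10*15 = 21
  bit 2 = 0: r = r^2 mod 43 = 21^2 = 11
  bit 3 = 0: r = r^2 mod 43 = 11^2 = 35
  bit 4 = 0: r = r^2 mod 43 = 35^2 = 21
  -> s = B^a = 21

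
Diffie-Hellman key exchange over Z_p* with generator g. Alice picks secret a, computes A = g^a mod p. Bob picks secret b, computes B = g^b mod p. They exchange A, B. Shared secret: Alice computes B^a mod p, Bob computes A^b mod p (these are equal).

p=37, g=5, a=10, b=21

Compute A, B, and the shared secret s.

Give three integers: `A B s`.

A = 5^10 mod 37  (bits of 10 = 1010)
  bit 0 = 1: r = r^2 * 5 mod 37 = 1^2 * 5 = 1*5 = 5
  bit 1 = 0: r = r^2 mod 37 = 5^2 = 25
  bit 2 = 1: r = r^2 * 5 mod 37 = 25^2 * 5 = 33*5 = 17
  bit 3 = 0: r = r^2 mod 37 = 17^2 = 30
  -> A = 30
B = 5^21 mod 37  (bits of 21 = 10101)
  bit 0 = 1: r = r^2 * 5 mod 37 = 1^2 * 5 = 1*5 = 5
  bit 1 = 0: r = r^2 mod 37 = 5^2 = 25
  bit 2 = 1: r = r^2 * 5 mod 37 = 25^2 * 5 = 33*5 = 17
  bit 3 = 0: r = r^2 mod 37 = 17^2 = 30
  bit 4 = 1: r = r^2 * 5 mod 37 = 30^2 * 5 = 12*5 = 23
  -> B = 23
s = B^a = 23^10 mod 37  (bits of 10 = 1010)
  bit 0 = 1: r = r^2 * 23 mod 37 = 1^2 * 23 = 1*23 = 23
  bit 1 = 0: r = r^2 mod 37 = 23^2 = 11
  bit 2 = 1: r = r^2 * 23 mod 37 = 11^2 * 23 = 10*23 = 8
  bit 3 = 0: r = r^2 mod 37 = 8^2 = 27
  -> s = B^a = 27

Answer: 30 23 27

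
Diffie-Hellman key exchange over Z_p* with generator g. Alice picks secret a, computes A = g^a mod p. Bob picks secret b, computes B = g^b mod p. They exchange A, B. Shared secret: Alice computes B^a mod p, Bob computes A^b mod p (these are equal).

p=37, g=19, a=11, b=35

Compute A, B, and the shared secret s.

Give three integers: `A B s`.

A = 19^11 mod 37  (bits of 11 = 1011)
  bit 0 = 1: r = r^2 * 19 mod 37 = 1^2 * 19 = 1*19 = 19
  bit 1 = 0: r = r^2 mod 37 = 19^2 = 28
  bit 2 = 1: r = r^2 * 19 mod 37 = 28^2 * 19 = 7*19 = 22
  bit 3 = 1: r = r^2 * 19 mod 37 = 22^2 * 19 = 3*19 = 20
  -> A = 20
B = 19^35 mod 37  (bits of 35 = 100011)
  bit 0 = 1: r = r^2 * 19 mod 37 = 1^2 * 19 = 1*19 = 19
  bit 1 = 0: r = r^2 mod 37 = 19^2 = 28
  bit 2 = 0: r = r^2 mod 37 = 28^2 = 7
  bit 3 = 0: r = r^2 mod 37 = 7^2 = 12
  bit 4 = 1: r = r^2 * 19 mod 37 = 12^2 * 19 = 33*19 = 35
  bit 5 = 1: r = r^2 * 19 mod 37 = 35^2 * 19 = 4*19 = 2
  -> B = 2
s = B^a = 2^11 mod 37  (bits of 11 = 1011)
  bit 0 = 1: r = r^2 * 2 mod 37 = 1^2 * 2 = 1*2 = 2
  bit 1 = 0: r = r^2 mod 37 = 2^2 = 4
  bit 2 = 1: r = r^2 * 2 mod 37 = 4^2 * 2 = 16*2 = 32
  bit 3 = 1: r = r^2 * 2 mod 37 = 32^2 * 2 = 25*2 = 13
  -> s = B^a = 13

Answer: 20 2 13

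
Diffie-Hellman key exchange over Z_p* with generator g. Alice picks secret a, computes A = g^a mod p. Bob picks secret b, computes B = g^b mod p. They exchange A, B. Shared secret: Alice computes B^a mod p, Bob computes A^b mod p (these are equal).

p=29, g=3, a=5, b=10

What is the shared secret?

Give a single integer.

Answer: 22

Derivation:
A = 3^5 mod 29  (bits of 5 = 101)
  bit 0 = 1: r = r^2 * 3 mod 29 = 1^2 * 3 = 1*3 = 3
  bit 1 = 0: r = r^2 mod 29 = 3^2 = 9
  bit 2 = 1: r = r^2 * 3 mod 29 = 9^2 * 3 = 23*3 = 11
  -> A = 11
B = 3^10 mod 29  (bits of 10 = 1010)
  bit 0 = 1: r = r^2 * 3 mod 29 = 1^2 * 3 = 1*3 = 3
  bit 1 = 0: r = r^2 mod 29 = 3^2 = 9
  bit 2 = 1: r = r^2 * 3 mod 29 = 9^2 * 3 = 23*3 = 11
  bit 3 = 0: r = r^2 mod 29 = 11^2 = 5
  -> B = 5
s = B^a = 5^5 mod 29  (bits of 5 = 101)
  bit 0 = 1: r = r^2 * 5 mod 29 = 1^2 * 5 = 1*5 = 5
  bit 1 = 0: r = r^2 mod 29 = 5^2 = 25
  bit 2 = 1: r = r^2 * 5 mod 29 = 25^2 * 5 = 16*5 = 22
  -> s = B^a = 22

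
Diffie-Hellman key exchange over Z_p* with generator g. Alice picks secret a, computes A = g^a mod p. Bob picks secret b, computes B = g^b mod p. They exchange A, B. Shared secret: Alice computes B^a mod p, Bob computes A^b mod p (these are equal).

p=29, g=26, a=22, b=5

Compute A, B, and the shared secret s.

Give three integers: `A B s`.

A = 26^22 mod 29  (bits of 22 = 10110)
  bit 0 = 1: r = r^2 * 26 mod 29 = 1^2 * 26 = 1*26 = 26
  bit 1 = 0: r = r^2 mod 29 = 26^2 = 9
  bit 2 = 1: r = r^2 * 26 mod 29 = 9^2 * 26 = 23*26 = 18
  bit 3 = 1: r = r^2 * 26 mod 29 = 18^2 * 26 = 5*26 = 14
  bit 4 = 0: r = r^2 mod 29 = 14^2 = 22
  -> A = 22
B = 26^5 mod 29  (bits of 5 = 101)
  bit 0 = 1: r = r^2 * 26 mod 29 = 1^2 * 26 = 1*26 = 26
  bit 1 = 0: r = r^2 mod 29 = 26^2 = 9
  bit 2 = 1: r = r^2 * 26 mod 29 = 9^2 * 26 = 23*26 = 18
  -> B = 18
s = B^a = 18^22 mod 29  (bits of 22 = 10110)
  bit 0 = 1: r = r^2 * 18 mod 29 = 1^2 * 18 = 1*18 = 18
  bit 1 = 0: r = r^2 mod 29 = 18^2 = 5
  bit 2 = 1: r = r^2 * 18 mod 29 = 5^2 * 18 = 25*18 = 15
  bit 3 = 1: r = r^2 * 18 mod 29 = 15^2 * 18 = 22*18 = 19
  bit 4 = 0: r = r^2 mod 29 = 19^2 = 13
  -> s = B^a = 13

Answer: 22 18 13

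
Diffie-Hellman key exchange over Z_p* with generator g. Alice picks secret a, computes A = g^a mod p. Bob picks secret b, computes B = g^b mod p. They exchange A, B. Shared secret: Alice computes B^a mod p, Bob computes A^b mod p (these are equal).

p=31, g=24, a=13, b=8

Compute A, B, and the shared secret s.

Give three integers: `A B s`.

Answer: 12 10 9

Derivation:
A = 24^13 mod 31  (bits of 13 = 1101)
  bit 0 = 1: r = r^2 * 24 mod 31 = 1^2 * 24 = 1*24 = 24
  bit 1 = 1: r = r^2 * 24 mod 31 = 24^2 * 24 = 18*24 = 29
  bit 2 = 0: r = r^2 mod 31 = 29^2 = 4
  bit 3 = 1: r = r^2 * 24 mod 31 = 4^2 * 24 = 16*24 = 12
  -> A = 12
B = 24^8 mod 31  (bits of 8 = 1000)
  bit 0 = 1: r = r^2 * 24 mod 31 = 1^2 * 24 = 1*24 = 24
  bit 1 = 0: r = r^2 mod 31 = 24^2 = 18
  bit 2 = 0: r = r^2 mod 31 = 18^2 = 14
  bit 3 = 0: r = r^2 mod 31 = 14^2 = 10
  -> B = 10
s = B^a = 10^13 mod 31  (bits of 13 = 1101)
  bit 0 = 1: r = r^2 * 10 mod 31 = 1^2 * 10 = 1*10 = 10
  bit 1 = 1: r = r^2 * 10 mod 31 = 10^2 * 10 = 7*10 = 8
  bit 2 = 0: r = r^2 mod 31 = 8^2 = 2
  bit 3 = 1: r = r^2 * 10 mod 31 = 2^2 * 10 = 4*10 = 9
  -> s = B^a = 9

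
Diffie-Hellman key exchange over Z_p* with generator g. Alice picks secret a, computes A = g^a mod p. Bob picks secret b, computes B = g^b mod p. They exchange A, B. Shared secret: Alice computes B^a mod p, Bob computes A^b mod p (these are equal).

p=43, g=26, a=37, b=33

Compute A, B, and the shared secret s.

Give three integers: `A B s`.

Answer: 29 22 32

Derivation:
A = 26^37 mod 43  (bits of 37 = 100101)
  bit 0 = 1: r = r^2 * 26 mod 43 = 1^2 * 26 = 1*26 = 26
  bit 1 = 0: r = r^2 mod 43 = 26^2 = 31
  bit 2 = 0: r = r^2 mod 43 = 31^2 = 15
  bit 3 = 1: r = r^2 * 26 mod 43 = 15^2 * 26 = 10*26 = 2
  bit 4 = 0: r = r^2 mod 43 = 2^2 = 4
  bit 5 = 1: r = r^2 * 26 mod 43 = 4^2 * 26 = 16*26 = 29
  -> A = 29
B = 26^33 mod 43  (bits of 33 = 100001)
  bit 0 = 1: r = r^2 * 26 mod 43 = 1^2 * 26 = 1*26 = 26
  bit 1 = 0: r = r^2 mod 43 = 26^2 = 31
  bit 2 = 0: r = r^2 mod 43 = 31^2 = 15
  bit 3 = 0: r = r^2 mod 43 = 15^2 = 10
  bit 4 = 0: r = r^2 mod 43 = 10^2 = 14
  bit 5 = 1: r = r^2 * 26 mod 43 = 14^2 * 26 = 24*26 = 22
  -> B = 22
s = B^a = 22^37 mod 43  (bits of 37 = 100101)
  bit 0 = 1: r = r^2 * 22 mod 43 = 1^2 * 22 = 1*22 = 22
  bit 1 = 0: r = r^2 mod 43 = 22^2 = 11
  bit 2 = 0: r = r^2 mod 43 = 11^2 = 35
  bit 3 = 1: r = r^2 * 22 mod 43 = 35^2 * 22 = 21*22 = 32
  bit 4 = 0: r = r^2 mod 43 = 32^2 = 35
  bit 5 = 1: r = r^2 * 22 mod 43 = 35^2 * 22 = 21*22 = 32
  -> s = B^a = 32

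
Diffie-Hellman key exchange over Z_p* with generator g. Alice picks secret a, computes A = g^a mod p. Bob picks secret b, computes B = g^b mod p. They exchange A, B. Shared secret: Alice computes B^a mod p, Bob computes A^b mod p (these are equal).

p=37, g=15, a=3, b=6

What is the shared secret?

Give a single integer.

A = 15^3 mod 37  (bits of 3 = 11)
  bit 0 = 1: r = r^2 * 15 mod 37 = 1^2 * 15 = 1*15 = 15
  bit 1 = 1: r = r^2 * 15 mod 37 = 15^2 * 15 = 3*15 = 8
  -> A = 8
B = 15^6 mod 37  (bits of 6 = 110)
  bit 0 = 1: r = r^2 * 15 mod 37 = 1^2 * 15 = 1*15 = 15
  bit 1 = 1: r = r^2 * 15 mod 37 = 15^2 * 15 = 3*15 = 8
  bit 2 = 0: r = r^2 mod 37 = 8^2 = 27
  -> B = 27
s = B^a = 27^3 mod 37  (bits of 3 = 11)
  bit 0 = 1: r = r^2 * 27 mod 37 = 1^2 * 27 = 1*27 = 27
  bit 1 = 1: r = r^2 * 27 mod 37 = 27^2 * 27 = 26*27 = 36
  -> s = B^a = 36

Answer: 36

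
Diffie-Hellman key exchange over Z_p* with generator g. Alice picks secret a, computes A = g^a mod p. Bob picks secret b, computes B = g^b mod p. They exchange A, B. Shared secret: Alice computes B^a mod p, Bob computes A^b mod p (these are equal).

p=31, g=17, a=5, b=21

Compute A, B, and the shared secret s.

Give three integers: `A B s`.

Answer: 26 23 30

Derivation:
A = 17^5 mod 31  (bits of 5 = 101)
  bit 0 = 1: r = r^2 * 17 mod 31 = 1^2 * 17 = 1*17 = 17
  bit 1 = 0: r = r^2 mod 31 = 17^2 = 10
  bit 2 = 1: r = r^2 * 17 mod 31 = 10^2 * 17 = 7*17 = 26
  -> A = 26
B = 17^21 mod 31  (bits of 21 = 10101)
  bit 0 = 1: r = r^2 * 17 mod 31 = 1^2 * 17 = 1*17 = 17
  bit 1 = 0: r = r^2 mod 31 = 17^2 = 10
  bit 2 = 1: r = r^2 * 17 mod 31 = 10^2 * 17 = 7*17 = 26
  bit 3 = 0: r = r^2 mod 31 = 26^2 = 25
  bit 4 = 1: r = r^2 * 17 mod 31 = 25^2 * 17 = 5*17 = 23
  -> B = 23
s = B^a = 23^5 mod 31  (bits of 5 = 101)
  bit 0 = 1: r = r^2 * 23 mod 31 = 1^2 * 23 = 1*23 = 23
  bit 1 = 0: r = r^2 mod 31 = 23^2 = 2
  bit 2 = 1: r = r^2 * 23 mod 31 = 2^2 * 23 = 4*23 = 30
  -> s = B^a = 30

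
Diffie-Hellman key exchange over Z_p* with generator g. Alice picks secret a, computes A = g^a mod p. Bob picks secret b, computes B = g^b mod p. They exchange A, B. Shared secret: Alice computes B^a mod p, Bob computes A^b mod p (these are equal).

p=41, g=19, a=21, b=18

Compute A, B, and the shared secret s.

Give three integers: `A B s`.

A = 19^21 mod 41  (bits of 21 = 10101)
  bit 0 = 1: r = r^2 * 19 mod 41 = 1^2 * 19 = 1*19 = 19
  bit 1 = 0: r = r^2 mod 41 = 19^2 = 33
  bit 2 = 1: r = r^2 * 19 mod 41 = 33^2 * 19 = 23*19 = 27
  bit 3 = 0: r = r^2 mod 41 = 27^2 = 32
  bit 4 = 1: r = r^2 * 19 mod 41 = 32^2 * 19 = 40*19 = 22
  -> A = 22
B = 19^18 mod 41  (bits of 18 = 10010)
  bit 0 = 1: r = r^2 * 19 mod 41 = 1^2 * 19 = 1*19 = 19
  bit 1 = 0: r = r^2 mod 41 = 19^2 = 33
  bit 2 = 0: r = r^2 mod 41 = 33^2 = 23
  bit 3 = 1: r = r^2 * 19 mod 41 = 23^2 * 19 = 37*19 = 6
  bit 4 = 0: r = r^2 mod 41 = 6^2 = 36
  -> B = 36
s = B^a = 36^21 mod 41  (bits of 21 = 10101)
  bit 0 = 1: r = r^2 * 36 mod 41 = 1^2 * 36 = 1*36 = 36
  bit 1 = 0: r = r^2 mod 41 = 36^2 = 25
  bit 2 = 1: r = r^2 * 36 mod 41 = 25^2 * 36 = 10*36 = 32
  bit 3 = 0: r = r^2 mod 41 = 32^2 = 40
  bit 4 = 1: r = r^2 * 36 mod 41 = 40^2 * 36 = 1*36 = 36
  -> s = B^a = 36

Answer: 22 36 36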